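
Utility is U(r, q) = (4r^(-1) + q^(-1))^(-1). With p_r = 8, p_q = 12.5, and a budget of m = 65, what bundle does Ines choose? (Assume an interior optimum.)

r* = 5, q* = 2

For CES with ρ = -1, MRS = (4/1)·(q/r)^2.
Tangency: set MRS = p_r/p_q = 8/12.5 = 16/25.
So (q/r)^2 = 4/25; taking the square root, q/r = 0.4, i.e. q = 0.4·r.
Substitute into the budget 8·r + 12.5·q = 65: 13·r = 65, so r* = 5 and q* = 0.4·5 = 2.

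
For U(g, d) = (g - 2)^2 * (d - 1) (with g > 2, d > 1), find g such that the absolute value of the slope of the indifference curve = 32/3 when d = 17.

g = 5

MU_g = 2·(g−2)·(d−1), MU_d = (g−2)^2.
MRS = (2/1)·(d−1)/(g−2).
Substitute d = 17: MRS = 32/(g − 2). Setting this equal to 32/3 gives g − 2 = 32/(32/3) = 3, so g = 5.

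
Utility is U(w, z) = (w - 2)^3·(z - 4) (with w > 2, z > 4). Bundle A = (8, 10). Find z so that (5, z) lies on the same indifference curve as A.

U(8, 10) = 1296.
Set U(5, z) = 1296 and solve.
With w = 5: (5 − 2)^3 = 27, so (z − 4) = 1296/27 = 48.
So z = 4 + 48 = 52.
Check: U(5, 52) = 1296.

z = 52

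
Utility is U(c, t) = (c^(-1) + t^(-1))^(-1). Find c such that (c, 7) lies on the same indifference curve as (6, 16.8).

c = 12

U depends on (c, t) only through S = c^(-1) + t^(-1), so equal utility means equal S. At (6, 16.8): S = 19/84.
With t = 7: 7^(-1) = 1/7, so c^(-1) = 19/84 − 1/7 = 1/12.
Hence c = 1/(1/12) = 12.
Check: U(12, 7) = 4.4211.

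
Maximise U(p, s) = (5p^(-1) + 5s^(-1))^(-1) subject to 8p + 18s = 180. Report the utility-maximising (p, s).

p* = 9, s* = 6

For CES with ρ = -1, MRS = (s/p)^2.
Tangency: set MRS = p_p/p_s = 8/18 = 4/9.
So (s/p)^2 = 4/9; taking the square root, s/p = 2/3, i.e. s = (2/3)·p.
Substitute into the budget 8·p + 18·s = 180: 20·p = 180, so p* = 9 and s* = (2/3)·9 = 6.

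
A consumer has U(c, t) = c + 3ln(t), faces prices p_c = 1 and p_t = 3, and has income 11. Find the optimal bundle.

MU_c = 1, MU_t = 3/t.
MRS = 1 ÷ (3/t).
Tangency: set MRS = p_c/p_t = 1/3.
MRS depends only on t: (1/3)·t = 1/3 ⇒ t* = (1/3)/(1/3) = 1.
From the budget, 1·c = 11 − 3·1 = 8, so c* = 8.

c* = 8, t* = 1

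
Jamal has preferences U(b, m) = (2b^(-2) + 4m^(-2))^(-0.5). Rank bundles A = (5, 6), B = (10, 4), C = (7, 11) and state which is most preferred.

Evaluate utility at each bundle:
U(A) = 2.287.
U(B) = 1.925.
U(C) = 3.679.
Highest utility is C, so C ≻ A ≻ B.

Bundle C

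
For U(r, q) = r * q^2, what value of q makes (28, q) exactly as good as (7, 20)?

q = 10

U(7, 20) = 2800.
Set U(28, q) = 2800 and solve.
With r = 28: q^2 = 2800/28 = 100; taking the square root, q = 10.
Check: U(28, 10) = 2800.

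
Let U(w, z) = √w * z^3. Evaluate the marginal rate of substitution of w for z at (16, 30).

MRS = 5/16

MU_w = 0.5·w^(-0.5)·z^3 and MU_z = 3·√w·z^2.
MRS = MU_w/MU_z = (1/6)·z/w.
At (16, 30): MRS = 5/16.
That is, one extra unit of w is worth 5/16 units of z at the margin.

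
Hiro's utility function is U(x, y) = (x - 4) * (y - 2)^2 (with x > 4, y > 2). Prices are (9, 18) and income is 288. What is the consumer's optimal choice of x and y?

MU_x = (y−2)^2, MU_y = 2·(x−4)·(y−2).
MRS = (1/2)·(y−2)/(x−4).
Tangency: set MRS = p_x/p_y = 9/18 = 0.5.
So (1/2)·(y − 2)/(x − 4) = 0.5, i.e. (y − 2) = (x − 4).
Rewrite the budget in excess-of-subsistence terms: 9·(x − 4) + 18·(y − 2) = 288 − 9·4 − 18·2 = 216.
Substituting, 27·(x − 4) = 216, so x − 4 = 8 and x* = 12.
Then y − 2 = 8, so y* = 10.

x* = 12, y* = 10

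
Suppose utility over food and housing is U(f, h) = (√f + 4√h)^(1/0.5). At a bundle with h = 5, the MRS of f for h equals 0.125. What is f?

f = 20

For CES with ρ = 0.5, MRS = (1/4)·√(h/f).
Setting (1/4)·√(5/f) = 0.125 gives √(5/f) = 0.5, so 5/f = 0.25 and f = 20.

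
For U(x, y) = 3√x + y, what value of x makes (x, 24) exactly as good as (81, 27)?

x = 100

U(81, 27) = 54.
Set U(x, 24) = 54 and solve.
With y = 24: 3√x = 54 − 24 = 30, so √x = 10 and x = 100.
Check: U(100, 24) = 54.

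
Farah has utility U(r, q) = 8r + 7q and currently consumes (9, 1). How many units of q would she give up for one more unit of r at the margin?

MRS = 8/7

MU_r = 8, MU_q = 7, so MRS = 8/7 at every bundle.
At (9, 1): MRS = 8/7.
That is, one extra unit of r is worth 8/7 units of q at the margin.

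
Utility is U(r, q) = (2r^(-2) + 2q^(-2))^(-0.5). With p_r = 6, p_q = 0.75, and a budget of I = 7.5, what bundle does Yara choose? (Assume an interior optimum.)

For CES with ρ = -2, MRS = (q/r)^3.
Tangency: set MRS = p_r/p_q = 6/0.75 = 8.
So (q/r)^3 = 8; taking the cube root, q/r = 2, i.e. q = 2·r.
Substitute into the budget 6·r + 0.75·q = 7.5: 7.5·r = 7.5, so r* = 1 and q* = 2·1 = 2.

r* = 1, q* = 2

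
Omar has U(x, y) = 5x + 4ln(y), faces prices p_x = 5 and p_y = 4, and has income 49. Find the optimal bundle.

MU_x = 5, MU_y = 4/y.
MRS = 5 ÷ (4/y).
Tangency: set MRS = p_x/p_y = 5/4 = 1.25.
MRS depends only on y: 1.25·y = 1.25 ⇒ y* = 1.25/1.25 = 1.
From the budget, 5·x = 49 − 4·1 = 45, so x* = 9.

x* = 9, y* = 1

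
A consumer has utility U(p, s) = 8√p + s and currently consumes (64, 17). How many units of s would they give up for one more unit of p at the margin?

MRS = 0.5

MU_p = 8/(2√p), MU_s = 1.
MRS = 8/(2√p) ÷ 1.
At (64, 17): MRS = 0.5.
That is, one extra unit of p is worth 0.5 units of s at the margin.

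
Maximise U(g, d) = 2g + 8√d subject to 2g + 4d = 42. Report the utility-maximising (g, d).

g* = 19, d* = 1

MU_g = 2, MU_d = 8/(2√d).
MRS = 2 ÷ (8/(2√d)).
Tangency: set MRS = p_g/p_d = 2/4 = 0.5.
MRS depends only on d: 0.5·√d = 0.5 ⇒ √d = 0.5/0.5 = 1 ⇒ d* = 1.
From the budget, 2·g = 42 − 4·1 = 38, so g* = 19.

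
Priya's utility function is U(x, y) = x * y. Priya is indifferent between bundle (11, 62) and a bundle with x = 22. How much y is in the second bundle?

U(11, 62) = 682.
Set U(22, y) = 682 and solve.
With x = 22: y = 682/22 = 31.
Check: U(22, 31) = 682.

y = 31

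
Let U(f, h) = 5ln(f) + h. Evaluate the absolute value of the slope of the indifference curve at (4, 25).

MU_f = 5/f, MU_h = 1.
MRS = 5/f ÷ 1.
At (4, 25): MRS = 1.25.
So at (4, 25) the consumer would give up 1.25 units of h for one more unit of f.

MRS = 1.25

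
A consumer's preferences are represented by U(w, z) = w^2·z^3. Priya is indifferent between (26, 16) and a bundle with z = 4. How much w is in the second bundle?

U(26, 16) = 2768896.
Set U(w, 4) = 2768896 and solve.
With z = 4: 4^3 = 64, so w^2 = 2768896/64 = 43264; taking the square root, w = 208.
Check: U(208, 4) = 2768896.

w = 208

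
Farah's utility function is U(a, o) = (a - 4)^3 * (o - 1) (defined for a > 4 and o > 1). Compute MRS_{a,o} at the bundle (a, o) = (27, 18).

MU_a = 3·(a−4)^2·(o−1), MU_o = (a−4)^3.
MRS = (3/1)·(o−1)/(a−4).
At (27, 18): MRS = 51/23.
So at (27, 18) the consumer would give up 51/23 units of o for one more unit of a.

MRS = 51/23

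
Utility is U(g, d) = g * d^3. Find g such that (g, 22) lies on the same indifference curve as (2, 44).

g = 16

U(2, 44) = 170368.
Set U(g, 22) = 170368 and solve.
With d = 22: 22^3 = 10648, so g = 170368/10648 = 16.
Check: U(16, 22) = 170368.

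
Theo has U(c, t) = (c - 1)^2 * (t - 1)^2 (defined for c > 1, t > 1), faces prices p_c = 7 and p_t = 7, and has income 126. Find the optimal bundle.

MU_c = 2·(c−1)·(t−1)^2, MU_t = 2·(c−1)^2·(t−1).
MRS = (t−1)/(c−1).
Tangency: set MRS = p_c/p_t = 7/7 = 1.
So (t − 1)/(c − 1) = 1, i.e. (t − 1) = (c − 1).
Rewrite the budget in excess-of-subsistence terms: 7·(c − 1) + 7·(t − 1) = 126 − 7·1 − 7·1 = 112.
Substituting, 14·(c − 1) = 112, so c − 1 = 8 and c* = 9.
Then t − 1 = 8, so t* = 9.

c* = 9, t* = 9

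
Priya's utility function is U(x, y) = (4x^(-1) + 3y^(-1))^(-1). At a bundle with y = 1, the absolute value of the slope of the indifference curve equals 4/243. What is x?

For CES with ρ = -1, MRS = (4/3)·(y/x)^2.
Setting (4/3)·(1/x)^2 = 4/243 gives (1/x)^2 = 1/81, so 1/x = 1/9 and x = 9.

x = 9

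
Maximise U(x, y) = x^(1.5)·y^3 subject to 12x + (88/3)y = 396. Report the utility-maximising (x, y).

MU_x = 1.5·√x·y^3 and MU_y = 3·x^(1.5)·y^2.
MRS = MU_x/MU_y = (0.5)·y/x.
Tangency: set MRS = p_x/p_y = 12/(88/3) = 9/22.
So (0.5)·y/x = 9/22, i.e. y = (9/11)·x.
Substitute into the budget 12·x + (88/3)·y = 396: 36·x = 396, so x* = 11.
Then y* = (9/11)·11 = 9.

x* = 11, y* = 9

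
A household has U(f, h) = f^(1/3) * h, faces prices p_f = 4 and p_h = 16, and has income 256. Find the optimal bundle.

MU_f = 1/3·f^(-2/3)·h and MU_h = f^(1/3).
MRS = MU_f/MU_h = (1/3)·h/f.
Tangency: set MRS = p_f/p_h = 4/16 = 0.25.
So (1/3)·h/f = 0.25, i.e. h = 0.75·f.
Substitute into the budget 4·f + 16·h = 256: 16·f = 256, so f* = 16.
Then h* = 0.75·16 = 12.

f* = 16, h* = 12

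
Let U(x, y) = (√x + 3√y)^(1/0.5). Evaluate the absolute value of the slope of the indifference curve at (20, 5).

For CES with ρ = 0.5, MRS = (1/3)·√(y/x).
At (20, 5): MRS = 1/6.
So at (20, 5) the consumer would give up 1/6 units of y for one more unit of x.

MRS = 1/6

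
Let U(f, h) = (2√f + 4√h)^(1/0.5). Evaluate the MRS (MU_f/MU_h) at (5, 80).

For CES with ρ = 0.5, MRS = (2/4)·√(h/f).
At (5, 80): MRS = 2.
That is, one extra unit of f is worth 2 units of h at the margin.

MRS = 2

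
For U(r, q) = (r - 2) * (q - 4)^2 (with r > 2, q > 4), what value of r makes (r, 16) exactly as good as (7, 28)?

r = 22

U(7, 28) = 2880.
Set U(r, 16) = 2880 and solve.
With q = 16: (16 − 4)^2 = 144, so (r − 2) = 2880/144 = 20.
So r = 2 + 20 = 22.
Check: U(22, 16) = 2880.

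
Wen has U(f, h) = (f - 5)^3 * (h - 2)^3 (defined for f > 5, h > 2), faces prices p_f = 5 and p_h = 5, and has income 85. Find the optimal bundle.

f* = 10, h* = 7

MU_f = 3·(f−5)^2·(h−2)^3, MU_h = 3·(f−5)^3·(h−2)^2.
MRS = (h−2)/(f−5).
Tangency: set MRS = p_f/p_h = 5/5 = 1.
So (h − 2)/(f − 5) = 1, i.e. (h − 2) = (f − 5).
Rewrite the budget in excess-of-subsistence terms: 5·(f − 5) + 5·(h − 2) = 85 − 5·5 − 5·2 = 50.
Substituting, 10·(f − 5) = 50, so f − 5 = 5 and f* = 10.
Then h − 2 = 5, so h* = 7.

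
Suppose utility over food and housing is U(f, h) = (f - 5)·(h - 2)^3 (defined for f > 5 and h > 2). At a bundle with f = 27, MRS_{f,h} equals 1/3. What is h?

h = 24

MU_f = (h−2)^3, MU_h = 3·(f−5)·(h−2)^2.
MRS = (1/3)·(h−2)/(f−5).
Substitute f = 27: MRS = (h − 2)/66. Setting this equal to 1/3 gives h − 2 = (1/3)·66 = 22, so h = 24.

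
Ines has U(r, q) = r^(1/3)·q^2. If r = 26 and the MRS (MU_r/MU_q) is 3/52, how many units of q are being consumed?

q = 9

MU_r = 1/3·r^(-2/3)·q^2 and MU_q = 2·r^(1/3)·q.
MRS = MU_r/MU_q = (1/6)·q/r.
Substitute r = 26: MRS = q/156. Setting q/156 = 3/52 gives q = (3/52)·156 = 9.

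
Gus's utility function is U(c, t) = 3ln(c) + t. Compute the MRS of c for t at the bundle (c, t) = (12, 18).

MRS = 0.25

MU_c = 3/c, MU_t = 1.
MRS = 3/c ÷ 1.
At (12, 18): MRS = 0.25.
That is, one extra unit of c is worth 0.25 units of t at the margin.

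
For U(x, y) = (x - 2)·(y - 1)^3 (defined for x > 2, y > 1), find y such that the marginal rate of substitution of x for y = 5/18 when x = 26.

y = 21

MU_x = (y−1)^3, MU_y = 3·(x−2)·(y−1)^2.
MRS = (1/3)·(y−1)/(x−2).
Substitute x = 26: MRS = (y − 1)/72. Setting this equal to 5/18 gives y − 1 = (5/18)·72 = 20, so y = 21.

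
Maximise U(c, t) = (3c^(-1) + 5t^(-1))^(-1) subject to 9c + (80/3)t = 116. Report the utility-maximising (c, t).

For CES with ρ = -1, MRS = (3/5)·(t/c)^2.
Tangency: set MRS = p_c/p_t = 9/(80/3) = 27/80.
So (t/c)^2 = 9/16; taking the square root, t/c = 0.75, i.e. t = 0.75·c.
Substitute into the budget 9·c + (80/3)·t = 116: 29·c = 116, so c* = 4 and t* = 0.75·4 = 3.

c* = 4, t* = 3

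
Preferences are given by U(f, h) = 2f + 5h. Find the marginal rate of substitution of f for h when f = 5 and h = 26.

MRS = 0.4

MU_f = 2, MU_h = 5, so MRS = 2/5 = 0.4 at every bundle.
At (5, 26): MRS = 0.4.
That is, one extra unit of f is worth 0.4 units of h at the margin.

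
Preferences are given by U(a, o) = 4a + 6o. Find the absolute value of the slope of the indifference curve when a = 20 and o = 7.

MRS = 2/3

MU_a = 4, MU_o = 6, so MRS = 4/6 = 2/3 at every bundle.
At (20, 7): MRS = 2/3.
So at (20, 7) the consumer would give up 2/3 units of o for one more unit of a.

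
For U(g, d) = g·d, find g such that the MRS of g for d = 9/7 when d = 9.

MU_g = d and MU_d = g.
MRS = MU_g/MU_d = d/g.
Substitute d = 9: MRS = 9/g. Setting 9/g = 9/7 gives g = 9/(9/7) = 7.

g = 7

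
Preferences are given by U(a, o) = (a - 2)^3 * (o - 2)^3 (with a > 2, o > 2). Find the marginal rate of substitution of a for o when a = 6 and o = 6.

MRS = 1

MU_a = 3·(a−2)^2·(o−2)^3, MU_o = 3·(a−2)^3·(o−2)^2.
MRS = (o−2)/(a−2).
At (6, 6): MRS = 1.
That is, one extra unit of a is worth 1 units of o at the margin.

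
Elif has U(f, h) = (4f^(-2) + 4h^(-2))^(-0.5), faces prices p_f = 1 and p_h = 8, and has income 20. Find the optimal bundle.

For CES with ρ = -2, MRS = (h/f)^3.
Tangency: set MRS = p_f/p_h = 1/8 = 0.125.
So (h/f)^3 = 0.125; taking the cube root, h/f = 0.5, i.e. h = 0.5·f.
Substitute into the budget 1·f + 8·h = 20: 5·f = 20, so f* = 4 and h* = 0.5·4 = 2.

f* = 4, h* = 2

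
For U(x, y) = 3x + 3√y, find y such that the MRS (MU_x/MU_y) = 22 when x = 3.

MU_x = 3, MU_y = 3/(2√y).
MRS = 3 ÷ (3/(2√y)).
MRS depends only on y: 2·√y = 22 ⇒ √y = 22/2 = 11 ⇒ y = 121.

y = 121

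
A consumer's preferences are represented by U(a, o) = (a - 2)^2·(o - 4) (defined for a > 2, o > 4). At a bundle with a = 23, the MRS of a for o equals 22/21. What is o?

MU_a = 2·(a−2)·(o−4), MU_o = (a−2)^2.
MRS = (2/1)·(o−4)/(a−2).
Substitute a = 23: MRS = (o − 4)/10.5. Setting this equal to 22/21 gives o − 4 = (22/21)·10.5 = 11, so o = 15.

o = 15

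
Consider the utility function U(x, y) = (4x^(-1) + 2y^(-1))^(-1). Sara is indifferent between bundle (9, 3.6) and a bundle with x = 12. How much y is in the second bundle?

y = 3

U depends on (x, y) only through S = 4x^(-1) + 2y^(-1), so equal utility means equal S. At (9, 3.6): S = 1.
With x = 12: 4·12^(-1) = 1/3, so 2y^(-1) = 1 − 1/3 = 2/3, i.e. y^(-1) = 1/3.
Hence y = 1/(1/3) = 3.
Check: U(12, 3) = 1.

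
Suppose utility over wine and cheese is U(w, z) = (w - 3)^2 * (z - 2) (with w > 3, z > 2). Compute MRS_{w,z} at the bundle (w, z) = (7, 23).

MRS = 10.5

MU_w = 2·(w−3)·(z−2), MU_z = (w−3)^2.
MRS = (2/1)·(z−2)/(w−3).
At (7, 23): MRS = 10.5.
So at (7, 23) the consumer would give up 10.5 units of z for one more unit of w.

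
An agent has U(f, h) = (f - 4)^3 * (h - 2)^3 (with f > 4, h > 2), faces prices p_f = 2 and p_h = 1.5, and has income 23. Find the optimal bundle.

MU_f = 3·(f−4)^2·(h−2)^3, MU_h = 3·(f−4)^3·(h−2)^2.
MRS = (h−2)/(f−4).
Tangency: set MRS = p_f/p_h = 2/1.5 = 4/3.
So (h − 2)/(f − 4) = 4/3, i.e. (h − 2) = (4/3)·(f − 4).
Rewrite the budget in excess-of-subsistence terms: 2·(f − 4) + 1.5·(h − 2) = 23 − 2·4 − 1.5·2 = 12.
Substituting, 4·(f − 4) = 12, so f − 4 = 3 and f* = 7.
Then h − 2 = (4/3)·3 = 4, so h* = 6.

f* = 7, h* = 6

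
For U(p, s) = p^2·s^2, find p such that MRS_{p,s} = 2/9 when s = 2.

p = 9

MU_p = 2·p·s^2 and MU_s = 2·p^2·s.
MRS = MU_p/MU_s = s/p.
Substitute s = 2: MRS = 2/p. Setting 2/p = 2/9 gives p = 2/(2/9) = 9.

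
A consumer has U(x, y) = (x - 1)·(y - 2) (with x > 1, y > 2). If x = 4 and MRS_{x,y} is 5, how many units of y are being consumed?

y = 17

MU_x = (y−2), MU_y = (x−1).
MRS = (y−2)/(x−1).
Substitute x = 4: MRS = (y − 2)/3. Setting this equal to 5 gives y − 2 = 5·3 = 15, so y = 17.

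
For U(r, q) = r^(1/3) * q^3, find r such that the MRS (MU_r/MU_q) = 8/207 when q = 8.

MU_r = 1/3·r^(-2/3)·q^3 and MU_q = 3·r^(1/3)·q^2.
MRS = MU_r/MU_q = (1/9)·q/r.
Substitute q = 8: MRS = (8/9)/r. Setting (8/9)/r = 8/207 gives r = (8/9)/(8/207) = 23.

r = 23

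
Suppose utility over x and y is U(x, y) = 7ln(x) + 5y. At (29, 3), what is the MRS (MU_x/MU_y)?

MU_x = 7/x, MU_y = 5.
MRS = 7/x ÷ 5.
At (29, 3): MRS = 7/145.
So at (29, 3) the consumer would give up 7/145 units of y for one more unit of x.

MRS = 7/145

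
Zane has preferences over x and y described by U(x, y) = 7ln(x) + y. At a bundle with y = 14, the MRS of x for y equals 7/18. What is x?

x = 18

MU_x = 7/x, MU_y = 1.
MRS = 7/x ÷ 1.
MRS depends only on x: 7/x = 7/18 ⇒ x = 7/(7/18) = 18.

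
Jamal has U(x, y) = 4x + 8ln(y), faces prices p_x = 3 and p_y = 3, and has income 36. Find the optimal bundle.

MU_x = 4, MU_y = 8/y.
MRS = 4 ÷ (8/y).
Tangency: set MRS = p_x/p_y = 3/3 = 1.
MRS depends only on y: 0.5·y = 1 ⇒ y* = 1/0.5 = 2.
From the budget, 3·x = 36 − 3·2 = 30, so x* = 10.

x* = 10, y* = 2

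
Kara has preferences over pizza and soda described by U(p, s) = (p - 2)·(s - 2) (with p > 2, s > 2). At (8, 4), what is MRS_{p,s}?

MU_p = (s−2), MU_s = (p−2).
MRS = (s−2)/(p−2).
At (8, 4): MRS = 1/3.
So at (8, 4) the consumer would give up 1/3 units of s for one more unit of p.

MRS = 1/3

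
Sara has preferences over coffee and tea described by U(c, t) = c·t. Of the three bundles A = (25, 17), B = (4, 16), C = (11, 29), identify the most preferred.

Evaluate utility at each bundle:
U(A) = 425.
U(B) = 64.
U(C) = 319.
Highest utility is A, so A ≻ C ≻ B.

Bundle A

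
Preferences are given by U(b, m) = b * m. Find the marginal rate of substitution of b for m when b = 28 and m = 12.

MRS = 3/7

MU_b = m and MU_m = b.
MRS = MU_b/MU_m = m/b.
At (28, 12): MRS = 3/7.
So at (28, 12) the consumer would give up 3/7 units of m for one more unit of b.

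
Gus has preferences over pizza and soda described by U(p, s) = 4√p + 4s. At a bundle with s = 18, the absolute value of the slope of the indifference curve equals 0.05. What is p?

MU_p = 4/(2√p), MU_s = 4.
MRS = 4/(2√p) ÷ 4.
MRS depends only on p: 0.5/√p = 0.05 ⇒ √p = 0.5/0.05 = 10 ⇒ p = 100.

p = 100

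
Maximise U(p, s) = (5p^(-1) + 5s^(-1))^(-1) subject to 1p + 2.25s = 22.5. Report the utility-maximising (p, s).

p* = 9, s* = 6

For CES with ρ = -1, MRS = (s/p)^2.
Tangency: set MRS = p_p/p_s = 1/2.25 = 4/9.
So (s/p)^2 = 4/9; taking the square root, s/p = 2/3, i.e. s = (2/3)·p.
Substitute into the budget 1·p + 2.25·s = 22.5: 2.5·p = 22.5, so p* = 9 and s* = (2/3)·9 = 6.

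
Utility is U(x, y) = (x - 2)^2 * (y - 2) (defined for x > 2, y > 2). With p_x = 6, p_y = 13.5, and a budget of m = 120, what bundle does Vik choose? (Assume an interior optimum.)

MU_x = 2·(x−2)·(y−2), MU_y = (x−2)^2.
MRS = (2/1)·(y−2)/(x−2).
Tangency: set MRS = p_x/p_y = 6/13.5 = 4/9.
So (2/1)·(y − 2)/(x − 2) = 4/9, i.e. (y − 2) = (2/9)·(x − 2).
Rewrite the budget in excess-of-subsistence terms: 6·(x − 2) + 13.5·(y − 2) = 120 − 6·2 − 13.5·2 = 81.
Substituting, 9·(x − 2) = 81, so x − 2 = 9 and x* = 11.
Then y − 2 = (2/9)·9 = 2, so y* = 4.

x* = 11, y* = 4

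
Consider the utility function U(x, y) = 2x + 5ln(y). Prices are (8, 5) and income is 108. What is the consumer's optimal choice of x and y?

x* = 11, y* = 4

MU_x = 2, MU_y = 5/y.
MRS = 2 ÷ (5/y).
Tangency: set MRS = p_x/p_y = 8/5 = 1.6.
MRS depends only on y: 0.4·y = 1.6 ⇒ y* = 1.6/0.4 = 4.
From the budget, 8·x = 108 − 5·4 = 88, so x* = 11.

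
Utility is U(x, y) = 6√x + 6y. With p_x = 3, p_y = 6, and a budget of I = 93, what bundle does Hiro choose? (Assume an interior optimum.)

MU_x = 6/(2√x), MU_y = 6.
MRS = 6/(2√x) ÷ 6.
Tangency: set MRS = p_x/p_y = 3/6 = 0.5.
MRS depends only on x: 0.5/√x = 0.5 ⇒ √x = 0.5/0.5 = 1 ⇒ x* = 1.
From the budget, 6·y = 93 − 3·1 = 90, so y* = 15.

x* = 1, y* = 15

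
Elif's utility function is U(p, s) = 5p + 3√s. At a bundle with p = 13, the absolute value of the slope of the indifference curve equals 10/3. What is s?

MU_p = 5, MU_s = 3/(2√s).
MRS = 5 ÷ (3/(2√s)).
MRS depends only on s: (10/3)·√s = 10/3 ⇒ √s = (10/3)/(10/3) = 1 ⇒ s = 1.

s = 1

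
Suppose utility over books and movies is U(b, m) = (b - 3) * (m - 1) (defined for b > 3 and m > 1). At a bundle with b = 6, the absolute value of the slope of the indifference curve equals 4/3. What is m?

m = 5

MU_b = (m−1), MU_m = (b−3).
MRS = (m−1)/(b−3).
Substitute b = 6: MRS = (m − 1)/3. Setting this equal to 4/3 gives m − 1 = (4/3)·3 = 4, so m = 5.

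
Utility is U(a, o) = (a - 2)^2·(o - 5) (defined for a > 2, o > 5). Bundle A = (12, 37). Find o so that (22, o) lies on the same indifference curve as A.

o = 13

U(12, 37) = 3200.
Set U(22, o) = 3200 and solve.
With a = 22: (22 − 2)^2 = 400, so (o − 5) = 3200/400 = 8.
So o = 5 + 8 = 13.
Check: U(22, 13) = 3200.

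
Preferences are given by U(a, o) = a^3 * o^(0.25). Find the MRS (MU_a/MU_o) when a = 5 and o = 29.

MU_a = 3·a^2·o^(0.25) and MU_o = 0.25·a^3·o^(-0.75).
MRS = MU_a/MU_o = (12)·o/a.
At (5, 29): MRS = 69.6.
That is, one extra unit of a is worth 69.6 units of o at the margin.

MRS = 69.6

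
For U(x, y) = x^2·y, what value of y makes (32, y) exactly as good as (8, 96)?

U(8, 96) = 6144.
Set U(32, y) = 6144 and solve.
With x = 32: 32^2 = 1024, so y = 6144/1024 = 6.
Check: U(32, 6) = 6144.

y = 6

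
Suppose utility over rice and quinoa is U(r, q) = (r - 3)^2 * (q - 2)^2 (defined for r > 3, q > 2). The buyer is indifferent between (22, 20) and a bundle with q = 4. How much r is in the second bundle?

U(22, 20) = 116964.
Set U(r, 4) = 116964 and solve.
With q = 4: (4 − 2)^2 = 4, so (r − 3)^2 = 116964/4 = 29241.
Taking the square root (with r > 3): r − 3 = 171, so r = 174.
Check: U(174, 4) = 116964.

r = 174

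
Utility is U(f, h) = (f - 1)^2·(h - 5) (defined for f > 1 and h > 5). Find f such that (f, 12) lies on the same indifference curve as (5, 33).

f = 9

U(5, 33) = 448.
Set U(f, 12) = 448 and solve.
With h = 12: (12 − 5) = 7, so (f − 1)^2 = 448/7 = 64.
Taking the square root (with f > 1): f − 1 = 8, so f = 9.
Check: U(9, 12) = 448.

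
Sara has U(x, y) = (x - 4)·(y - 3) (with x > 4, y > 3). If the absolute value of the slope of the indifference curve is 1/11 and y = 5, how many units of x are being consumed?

MU_x = (y−3), MU_y = (x−4).
MRS = (y−3)/(x−4).
Substitute y = 5: MRS = 2/(x − 4). Setting this equal to 1/11 gives x − 4 = 2/(1/11) = 22, so x = 26.

x = 26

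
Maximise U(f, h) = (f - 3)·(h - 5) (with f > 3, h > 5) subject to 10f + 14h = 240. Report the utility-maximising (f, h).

MU_f = (h−5), MU_h = (f−3).
MRS = (h−5)/(f−3).
Tangency: set MRS = p_f/p_h = 10/14 = 5/7.
So (h − 5)/(f − 3) = 5/7, i.e. (h − 5) = (5/7)·(f − 3).
Rewrite the budget in excess-of-subsistence terms: 10·(f − 3) + 14·(h − 5) = 240 − 10·3 − 14·5 = 140.
Substituting, 20·(f − 3) = 140, so f − 3 = 7 and f* = 10.
Then h − 5 = (5/7)·7 = 5, so h* = 10.

f* = 10, h* = 10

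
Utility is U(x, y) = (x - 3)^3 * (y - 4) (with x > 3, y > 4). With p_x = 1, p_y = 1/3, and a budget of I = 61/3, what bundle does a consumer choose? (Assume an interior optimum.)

x* = 15, y* = 16

MU_x = 3·(x−3)^2·(y−4), MU_y = (x−3)^3.
MRS = (3/1)·(y−4)/(x−3).
Tangency: set MRS = p_x/p_y = 1/(1/3) = 3.
So (3/1)·(y − 4)/(x − 3) = 3, i.e. (y − 4) = (x − 3).
Rewrite the budget in excess-of-subsistence terms: 1·(x − 3) + (1/3)·(y − 4) = 61/3 − 1·3 − (1/3)·4 = 16.
Substituting, (4/3)·(x − 3) = 16, so x − 3 = 12 and x* = 15.
Then y − 4 = 12, so y* = 16.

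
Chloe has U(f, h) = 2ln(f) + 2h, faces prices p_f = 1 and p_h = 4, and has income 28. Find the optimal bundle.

MU_f = 2/f, MU_h = 2.
MRS = 2/f ÷ 2.
Tangency: set MRS = p_f/p_h = 1/4 = 0.25.
MRS depends only on f: 1/f = 0.25 ⇒ f* = 1/0.25 = 4.
From the budget, 4·h = 28 − 1·4 = 24, so h* = 6.

f* = 4, h* = 6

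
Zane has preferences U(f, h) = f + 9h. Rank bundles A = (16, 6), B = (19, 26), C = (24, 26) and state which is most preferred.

Bundle C

Evaluate utility at each bundle:
U(A) = 70.
U(B) = 253.
U(C) = 258.
Highest utility is C, so C ≻ B ≻ A.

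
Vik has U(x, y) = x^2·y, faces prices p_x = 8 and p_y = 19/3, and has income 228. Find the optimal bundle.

x* = 19, y* = 12

MU_x = 2·x·y and MU_y = x^2.
MRS = MU_x/MU_y = (2/1)·y/x.
Tangency: set MRS = p_x/p_y = 8/(19/3) = 24/19.
So (2/1)·y/x = 24/19, i.e. y = (12/19)·x.
Substitute into the budget 8·x + (19/3)·y = 228: 12·x = 228, so x* = 19.
Then y* = (12/19)·19 = 12.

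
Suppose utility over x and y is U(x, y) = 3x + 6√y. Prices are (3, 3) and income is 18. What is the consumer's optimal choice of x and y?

x* = 5, y* = 1

MU_x = 3, MU_y = 6/(2√y).
MRS = 3 ÷ (6/(2√y)).
Tangency: set MRS = p_x/p_y = 3/3 = 1.
MRS depends only on y: √y = 1 ⇒ √y = 1 ⇒ y* = 1.
From the budget, 3·x = 18 − 3·1 = 15, so x* = 5.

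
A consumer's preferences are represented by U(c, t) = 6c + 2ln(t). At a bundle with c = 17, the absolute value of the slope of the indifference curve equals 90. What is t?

MU_c = 6, MU_t = 2/t.
MRS = 6 ÷ (2/t).
MRS depends only on t: 3·t = 90 ⇒ t = 90/3 = 30.

t = 30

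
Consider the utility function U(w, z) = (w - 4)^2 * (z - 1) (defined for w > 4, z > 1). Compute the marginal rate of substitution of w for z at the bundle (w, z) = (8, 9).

MRS = 4

MU_w = 2·(w−4)·(z−1), MU_z = (w−4)^2.
MRS = (2/1)·(z−1)/(w−4).
At (8, 9): MRS = 4.
That is, one extra unit of w is worth 4 units of z at the margin.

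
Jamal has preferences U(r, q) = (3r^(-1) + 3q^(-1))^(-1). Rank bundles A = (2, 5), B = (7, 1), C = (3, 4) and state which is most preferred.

Bundle C

Evaluate utility at each bundle:
U(A) = 0.476.
U(B) = 0.292.
U(C) = 0.571.
Highest utility is C, so C ≻ A ≻ B.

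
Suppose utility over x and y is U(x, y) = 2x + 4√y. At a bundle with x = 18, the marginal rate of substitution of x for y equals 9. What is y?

MU_x = 2, MU_y = 4/(2√y).
MRS = 2 ÷ (4/(2√y)).
MRS depends only on y: √y = 9 ⇒ √y = 9 ⇒ y = 81.

y = 81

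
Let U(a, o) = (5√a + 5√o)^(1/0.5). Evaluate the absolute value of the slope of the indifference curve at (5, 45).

For CES with ρ = 0.5, MRS = √(o/a).
At (5, 45): MRS = 3.
So at (5, 45) the consumer would give up 3 units of o for one more unit of a.

MRS = 3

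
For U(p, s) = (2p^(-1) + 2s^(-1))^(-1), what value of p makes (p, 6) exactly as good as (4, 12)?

p = 6

U depends on (p, s) only through S = 2p^(-1) + 2s^(-1), so equal utility means equal S. At (4, 12): S = 2/3.
With s = 6: 2·6^(-1) = 1/3, so 2p^(-1) = 2/3 − 1/3 = 1/3, i.e. p^(-1) = 1/6.
Hence p = 1/(1/6) = 6.
Check: U(6, 6) = 1.5.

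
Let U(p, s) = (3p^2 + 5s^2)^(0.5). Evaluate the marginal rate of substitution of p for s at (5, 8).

For CES with ρ = 2, MRS = (3/5)·(s/p)^(-1).
At (5, 8): MRS = 0.375.
So at (5, 8) the consumer would give up 0.375 units of s for one more unit of p.

MRS = 0.375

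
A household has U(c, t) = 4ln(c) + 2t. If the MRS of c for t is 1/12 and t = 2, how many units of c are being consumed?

c = 24

MU_c = 4/c, MU_t = 2.
MRS = 4/c ÷ 2.
MRS depends only on c: 2/c = 1/12 ⇒ c = 2/(1/12) = 24.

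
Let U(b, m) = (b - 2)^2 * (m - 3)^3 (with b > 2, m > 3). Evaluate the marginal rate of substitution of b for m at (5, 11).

MRS = 16/9

MU_b = 2·(b−2)·(m−3)^3, MU_m = 3·(b−2)^2·(m−3)^2.
MRS = (2/3)·(m−3)/(b−2).
At (5, 11): MRS = 16/9.
The indifference curve has slope −16/9 at this bundle.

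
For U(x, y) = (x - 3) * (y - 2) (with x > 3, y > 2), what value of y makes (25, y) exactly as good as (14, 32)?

U(14, 32) = 330.
Set U(25, y) = 330 and solve.
With x = 25: (25 − 3) = 22, so (y − 2) = 330/22 = 15.
So y = 2 + 15 = 17.
Check: U(25, 17) = 330.

y = 17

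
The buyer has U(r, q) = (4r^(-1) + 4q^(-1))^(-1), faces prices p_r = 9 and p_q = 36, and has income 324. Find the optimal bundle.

r* = 12, q* = 6

For CES with ρ = -1, MRS = (q/r)^2.
Tangency: set MRS = p_r/p_q = 9/36 = 0.25.
So (q/r)^2 = 0.25; taking the square root, q/r = 0.5, i.e. q = 0.5·r.
Substitute into the budget 9·r + 36·q = 324: 27·r = 324, so r* = 12 and q* = 0.5·12 = 6.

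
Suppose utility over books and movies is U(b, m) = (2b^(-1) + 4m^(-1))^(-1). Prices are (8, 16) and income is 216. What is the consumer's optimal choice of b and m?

For CES with ρ = -1, MRS = (2/4)·(m/b)^2.
Tangency: set MRS = p_b/p_m = 8/16 = 0.5.
So (m/b)^2 = 1; taking the square root, m/b = 1, i.e. m = b.
Substitute into the budget 8·b + 16·m = 216: 24·b = 216, so b* = 9 and m* = 9.

b* = 9, m* = 9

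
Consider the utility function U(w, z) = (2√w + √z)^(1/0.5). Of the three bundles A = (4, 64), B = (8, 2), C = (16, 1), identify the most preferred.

Evaluate utility at each bundle:
U(A) = 144.000.
U(B) = 50.000.
U(C) = 81.000.
Highest utility is A, so A ≻ C ≻ B.

Bundle A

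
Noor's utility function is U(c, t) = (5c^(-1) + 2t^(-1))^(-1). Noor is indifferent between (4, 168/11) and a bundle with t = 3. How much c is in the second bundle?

c = 7

U depends on (c, t) only through S = 5c^(-1) + 2t^(-1), so equal utility means equal S. At (4, 168/11): S = 29/21.
With t = 3: 2·3^(-1) = 2/3, so 5c^(-1) = 29/21 − 2/3 = 5/7, i.e. c^(-1) = 1/7.
Hence c = 1/(1/7) = 7.
Check: U(7, 3) = 0.7241.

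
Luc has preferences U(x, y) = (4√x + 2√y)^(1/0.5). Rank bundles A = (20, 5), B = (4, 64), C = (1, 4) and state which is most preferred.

Bundle B

Evaluate utility at each bundle:
U(A) = 500.000.
U(B) = 576.000.
U(C) = 64.000.
Highest utility is B, so B ≻ A ≻ C.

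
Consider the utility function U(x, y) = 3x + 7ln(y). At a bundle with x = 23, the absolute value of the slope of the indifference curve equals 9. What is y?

y = 21

MU_x = 3, MU_y = 7/y.
MRS = 3 ÷ (7/y).
MRS depends only on y: (3/7)·y = 9 ⇒ y = 9/(3/7) = 21.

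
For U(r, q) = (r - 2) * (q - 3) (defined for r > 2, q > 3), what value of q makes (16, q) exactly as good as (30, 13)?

U(30, 13) = 280.
Set U(16, q) = 280 and solve.
With r = 16: (16 − 2) = 14, so (q − 3) = 280/14 = 20.
So q = 3 + 20 = 23.
Check: U(16, 23) = 280.

q = 23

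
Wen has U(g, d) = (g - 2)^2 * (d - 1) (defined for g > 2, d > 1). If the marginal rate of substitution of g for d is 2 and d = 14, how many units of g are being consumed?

MU_g = 2·(g−2)·(d−1), MU_d = (g−2)^2.
MRS = (2/1)·(d−1)/(g−2).
Substitute d = 14: MRS = 26/(g − 2). Setting this equal to 2 gives g − 2 = 26/2 = 13, so g = 15.

g = 15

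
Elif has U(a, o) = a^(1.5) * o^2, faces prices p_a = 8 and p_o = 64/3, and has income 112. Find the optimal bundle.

a* = 6, o* = 3

MU_a = 1.5·√a·o^2 and MU_o = 2·a^(1.5)·o.
MRS = MU_a/MU_o = (0.75)·o/a.
Tangency: set MRS = p_a/p_o = 8/(64/3) = 0.375.
So (0.75)·o/a = 0.375, i.e. o = 0.5·a.
Substitute into the budget 8·a + (64/3)·o = 112: (56/3)·a = 112, so a* = 6.
Then o* = 0.5·6 = 3.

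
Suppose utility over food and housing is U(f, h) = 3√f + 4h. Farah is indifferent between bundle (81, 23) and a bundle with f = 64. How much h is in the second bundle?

h = 23.75

U(81, 23) = 119.
Set U(64, h) = 119 and solve.
With f = 64: √64 = 8, so 4h = 119 − 3·8 = 95 and h = 23.75.
Check: U(64, 23.75) = 119.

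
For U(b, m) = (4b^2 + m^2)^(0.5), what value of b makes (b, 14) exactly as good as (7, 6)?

U depends on (b, m) only through S = 4b^2 + m^2, so equal utility means equal S. At (7, 6): S = 232.
With m = 14: 14^2 = 196, so 4b^2 = 232 − 196 = 36, i.e. b^2 = 9.
Hence b = √9 = 3.
Check: U(3, 14) = 15.2315.

b = 3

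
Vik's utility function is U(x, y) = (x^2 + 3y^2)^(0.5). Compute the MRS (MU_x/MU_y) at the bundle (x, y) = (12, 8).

MRS = 0.5

For CES with ρ = 2, MRS = (1/3)·(y/x)^(-1).
At (12, 8): MRS = 0.5.
The indifference curve has slope −0.5 at this bundle.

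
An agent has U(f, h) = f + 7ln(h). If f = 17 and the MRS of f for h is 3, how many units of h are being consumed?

h = 21

MU_f = 1, MU_h = 7/h.
MRS = 1 ÷ (7/h).
MRS depends only on h: (1/7)·h = 3 ⇒ h = 3/(1/7) = 21.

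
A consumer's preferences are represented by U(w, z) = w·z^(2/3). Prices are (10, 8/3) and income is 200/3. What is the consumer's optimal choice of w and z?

MU_w = z^(2/3) and MU_z = 2/3·w·z^(-1/3).
MRS = MU_w/MU_z = (1.5)·z/w.
Tangency: set MRS = p_w/p_z = 10/(8/3) = 3.75.
So (1.5)·z/w = 3.75, i.e. z = 2.5·w.
Substitute into the budget 10·w + (8/3)·z = 200/3: (50/3)·w = 200/3, so w* = 4.
Then z* = 2.5·4 = 10.

w* = 4, z* = 10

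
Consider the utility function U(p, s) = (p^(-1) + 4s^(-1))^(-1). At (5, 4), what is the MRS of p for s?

For CES with ρ = -1, MRS = (1/4)·(s/p)^2.
At (5, 4): MRS = 4/25.
That is, one extra unit of p is worth 4/25 units of s at the margin.

MRS = 4/25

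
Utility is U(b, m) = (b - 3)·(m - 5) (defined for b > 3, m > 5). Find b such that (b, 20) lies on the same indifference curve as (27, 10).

U(27, 10) = 120.
Set U(b, 20) = 120 and solve.
With m = 20: (20 − 5) = 15, so (b − 3) = 120/15 = 8.
So b = 3 + 8 = 11.
Check: U(11, 20) = 120.

b = 11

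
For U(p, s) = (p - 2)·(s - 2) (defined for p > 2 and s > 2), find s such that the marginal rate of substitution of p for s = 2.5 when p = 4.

s = 7

MU_p = (s−2), MU_s = (p−2).
MRS = (s−2)/(p−2).
Substitute p = 4: MRS = (s − 2)/2. Setting this equal to 2.5 gives s − 2 = 2.5·2 = 5, so s = 7.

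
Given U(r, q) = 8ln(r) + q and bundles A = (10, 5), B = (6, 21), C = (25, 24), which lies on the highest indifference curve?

Evaluate utility at each bundle:
U(A) = 23.421.
U(B) = 35.334.
U(C) = 49.751.
Highest utility is C, so C ≻ B ≻ A.

Bundle C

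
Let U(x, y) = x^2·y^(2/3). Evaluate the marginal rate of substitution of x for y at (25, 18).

MU_x = 2·x·y^(2/3) and MU_y = 2/3·x^2·y^(-1/3).
MRS = MU_x/MU_y = (3)·y/x.
At (25, 18): MRS = 54/25.
So at (25, 18) the consumer would give up 54/25 units of y for one more unit of x.

MRS = 54/25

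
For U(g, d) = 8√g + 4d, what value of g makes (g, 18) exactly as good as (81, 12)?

g = 36

U(81, 12) = 120.
Set U(g, 18) = 120 and solve.
With d = 18: 8√g = 120 − 4·18 = 48, so √g = 6 and g = 36.
Check: U(36, 18) = 120.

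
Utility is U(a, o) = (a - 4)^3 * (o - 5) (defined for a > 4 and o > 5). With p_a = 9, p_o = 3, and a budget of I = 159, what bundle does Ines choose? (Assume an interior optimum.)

a* = 13, o* = 14

MU_a = 3·(a−4)^2·(o−5), MU_o = (a−4)^3.
MRS = (3/1)·(o−5)/(a−4).
Tangency: set MRS = p_a/p_o = 9/3 = 3.
So (3/1)·(o − 5)/(a − 4) = 3, i.e. (o − 5) = (a − 4).
Rewrite the budget in excess-of-subsistence terms: 9·(a − 4) + 3·(o − 5) = 159 − 9·4 − 3·5 = 108.
Substituting, 12·(a − 4) = 108, so a − 4 = 9 and a* = 13.
Then o − 5 = 9, so o* = 14.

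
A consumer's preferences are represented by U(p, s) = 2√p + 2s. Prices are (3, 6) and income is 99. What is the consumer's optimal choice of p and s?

p* = 1, s* = 16

MU_p = 2/(2√p), MU_s = 2.
MRS = 2/(2√p) ÷ 2.
Tangency: set MRS = p_p/p_s = 3/6 = 0.5.
MRS depends only on p: 0.5/√p = 0.5 ⇒ √p = 0.5/0.5 = 1 ⇒ p* = 1.
From the budget, 6·s = 99 − 3·1 = 96, so s* = 16.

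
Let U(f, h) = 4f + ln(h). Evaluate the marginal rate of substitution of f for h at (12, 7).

MU_f = 4, MU_h = 1/h.
MRS = 4 ÷ (1/h).
At (12, 7): MRS = 28.
So at (12, 7) the consumer would give up 28 units of h for one more unit of f.

MRS = 28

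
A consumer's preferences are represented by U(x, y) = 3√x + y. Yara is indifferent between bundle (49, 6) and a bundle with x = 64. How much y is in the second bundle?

y = 3

U(49, 6) = 27.
Set U(64, y) = 27 and solve.
With x = 64: √64 = 8, so y = 27 − 3·8 = 3.
Check: U(64, 3) = 27.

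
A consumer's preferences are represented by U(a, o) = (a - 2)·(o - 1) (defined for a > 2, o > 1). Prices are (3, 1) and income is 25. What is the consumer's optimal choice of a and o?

a* = 5, o* = 10

MU_a = (o−1), MU_o = (a−2).
MRS = (o−1)/(a−2).
Tangency: set MRS = p_a/p_o = 3/1 = 3.
So (o − 1)/(a − 2) = 3, i.e. (o − 1) = 3·(a − 2).
Rewrite the budget in excess-of-subsistence terms: 3·(a − 2) + 1·(o − 1) = 25 − 3·2 − 1·1 = 18.
Substituting, 6·(a − 2) = 18, so a − 2 = 3 and a* = 5.
Then o − 1 = 3·3 = 9, so o* = 10.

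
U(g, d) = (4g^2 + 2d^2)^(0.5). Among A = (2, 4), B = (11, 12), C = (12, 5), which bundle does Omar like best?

Evaluate utility at each bundle:
U(A) = 6.928.
U(B) = 27.785.
U(C) = 25.020.
Highest utility is B, so B ≻ C ≻ A.

Bundle B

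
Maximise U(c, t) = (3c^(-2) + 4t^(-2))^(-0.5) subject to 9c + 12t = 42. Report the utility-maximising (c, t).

c* = 2, t* = 2

For CES with ρ = -2, MRS = (3/4)·(t/c)^3.
Tangency: set MRS = p_c/p_t = 9/12 = 0.75.
So (t/c)^3 = 1; taking the cube root, t/c = 1, i.e. t = c.
Substitute into the budget 9·c + 12·t = 42: 21·c = 42, so c* = 2 and t* = 2.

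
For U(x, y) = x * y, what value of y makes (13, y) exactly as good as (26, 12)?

y = 24

U(26, 12) = 312.
Set U(13, y) = 312 and solve.
With x = 13: y = 312/13 = 24.
Check: U(13, 24) = 312.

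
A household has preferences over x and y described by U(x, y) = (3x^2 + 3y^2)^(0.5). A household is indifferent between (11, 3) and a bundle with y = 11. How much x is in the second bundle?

x = 3

U depends on (x, y) only through S = 3x^2 + 3y^2, so equal utility means equal S. At (11, 3): S = 390.
With y = 11: 3·11^2 = 363, so 3x^2 = 390 − 363 = 27, i.e. x^2 = 9.
Hence x = √9 = 3.
Check: U(3, 11) = 19.7484.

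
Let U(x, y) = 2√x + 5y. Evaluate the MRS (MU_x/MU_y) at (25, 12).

MU_x = 2/(2√x), MU_y = 5.
MRS = 2/(2√x) ÷ 5.
At (25, 12): MRS = 1/25.
So at (25, 12) the consumer would give up 1/25 units of y for one more unit of x.

MRS = 1/25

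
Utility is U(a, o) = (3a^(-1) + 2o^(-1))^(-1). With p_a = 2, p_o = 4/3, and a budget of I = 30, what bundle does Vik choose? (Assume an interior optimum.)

For CES with ρ = -1, MRS = (3/2)·(o/a)^2.
Tangency: set MRS = p_a/p_o = 2/(4/3) = 1.5.
So (o/a)^2 = 1; taking the square root, o/a = 1, i.e. o = a.
Substitute into the budget 2·a + (4/3)·o = 30: (10/3)·a = 30, so a* = 9 and o* = 9.

a* = 9, o* = 9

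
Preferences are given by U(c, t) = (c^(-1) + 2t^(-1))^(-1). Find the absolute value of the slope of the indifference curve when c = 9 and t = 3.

MRS = 1/18

For CES with ρ = -1, MRS = (1/2)·(t/c)^2.
At (9, 3): MRS = 1/18.
So at (9, 3) the consumer would give up 1/18 units of t for one more unit of c.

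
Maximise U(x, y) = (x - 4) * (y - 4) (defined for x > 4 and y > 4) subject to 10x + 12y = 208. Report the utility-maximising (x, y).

MU_x = (y−4), MU_y = (x−4).
MRS = (y−4)/(x−4).
Tangency: set MRS = p_x/p_y = 10/12 = 5/6.
So (y − 4)/(x − 4) = 5/6, i.e. (y − 4) = (5/6)·(x − 4).
Rewrite the budget in excess-of-subsistence terms: 10·(x − 4) + 12·(y − 4) = 208 − 10·4 − 12·4 = 120.
Substituting, 20·(x − 4) = 120, so x − 4 = 6 and x* = 10.
Then y − 4 = (5/6)·6 = 5, so y* = 9.

x* = 10, y* = 9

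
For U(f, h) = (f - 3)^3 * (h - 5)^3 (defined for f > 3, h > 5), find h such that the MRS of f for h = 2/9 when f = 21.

MU_f = 3·(f−3)^2·(h−5)^3, MU_h = 3·(f−3)^3·(h−5)^2.
MRS = (h−5)/(f−3).
Substitute f = 21: MRS = (h − 5)/18. Setting this equal to 2/9 gives h − 5 = (2/9)·18 = 4, so h = 9.

h = 9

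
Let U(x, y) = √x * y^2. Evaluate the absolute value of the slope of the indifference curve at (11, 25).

MU_x = 0.5·x^(-0.5)·y^2 and MU_y = 2·√x·y.
MRS = MU_x/MU_y = (0.25)·y/x.
At (11, 25): MRS = 25/44.
So at (11, 25) the consumer would give up 25/44 units of y for one more unit of x.

MRS = 25/44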